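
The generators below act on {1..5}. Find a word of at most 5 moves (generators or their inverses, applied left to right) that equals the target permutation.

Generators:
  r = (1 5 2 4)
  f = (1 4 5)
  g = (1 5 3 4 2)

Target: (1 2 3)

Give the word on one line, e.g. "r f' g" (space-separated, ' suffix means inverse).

f' g' g'

  after f': (1 5 4)
  after g': (2 4)(3 5)
  after g': (1 2 3)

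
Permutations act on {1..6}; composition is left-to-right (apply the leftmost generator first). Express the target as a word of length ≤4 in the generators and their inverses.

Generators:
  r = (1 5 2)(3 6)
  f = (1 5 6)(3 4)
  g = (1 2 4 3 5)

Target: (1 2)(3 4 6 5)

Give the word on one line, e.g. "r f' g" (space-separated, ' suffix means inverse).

  after f: (1 5 6)(3 4)
  after r: (1 2)(3 4 6 5)

f r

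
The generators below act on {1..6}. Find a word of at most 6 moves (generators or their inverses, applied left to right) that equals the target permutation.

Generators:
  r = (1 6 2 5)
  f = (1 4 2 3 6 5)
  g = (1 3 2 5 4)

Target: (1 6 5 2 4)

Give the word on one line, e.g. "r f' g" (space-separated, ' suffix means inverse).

f' f' f' g r'

  after f': (1 5 6 3 2 4)
  after f': (1 6 2)(3 4 5)
  after f': (1 3)(2 5)(4 6)
  after g: (1 2 4 6)
  after r': (1 6 5 2 4)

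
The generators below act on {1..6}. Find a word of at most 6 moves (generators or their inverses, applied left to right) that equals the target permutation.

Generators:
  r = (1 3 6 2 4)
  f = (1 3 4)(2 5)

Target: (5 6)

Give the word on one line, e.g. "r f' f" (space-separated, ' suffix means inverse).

  after r: (1 3 6 2 4)
  after f: (1 4 3 6 5 2)
  after f: (2 3 6)
  after f: (1 3 6 5 2 4)
  after r': (5 6)

r f f f r'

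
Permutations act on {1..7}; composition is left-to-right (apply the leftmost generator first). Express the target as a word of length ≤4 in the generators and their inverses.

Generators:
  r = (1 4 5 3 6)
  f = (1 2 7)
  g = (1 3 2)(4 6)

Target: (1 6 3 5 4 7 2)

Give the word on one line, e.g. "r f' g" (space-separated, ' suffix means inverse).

  after r': (1 6 3 5 4)
  after f': (1 6 3 5 4 7 2)

r' f'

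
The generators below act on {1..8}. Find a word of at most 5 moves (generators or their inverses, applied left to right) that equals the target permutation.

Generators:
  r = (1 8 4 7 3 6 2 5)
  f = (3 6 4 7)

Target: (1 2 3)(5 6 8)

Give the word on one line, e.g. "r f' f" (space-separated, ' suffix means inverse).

  after f': (3 7 4 6)
  after f': (3 4)(6 7)
  after r': (1 5 2 6 4 7 3 8)
  after r': (1 2 3)(5 6 8)

f' f' r' r'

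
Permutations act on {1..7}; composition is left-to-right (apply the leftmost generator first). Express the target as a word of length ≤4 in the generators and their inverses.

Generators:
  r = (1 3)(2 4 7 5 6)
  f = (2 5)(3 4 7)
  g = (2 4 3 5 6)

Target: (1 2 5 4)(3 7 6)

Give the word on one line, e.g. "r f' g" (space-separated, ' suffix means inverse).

  after g: (2 4 3 5 6)
  after r': (1 3 7 4)
  after g': (1 4)(2 6 5 3 7)
  after g': (1 2 5 4)(3 7 6)

g r' g' g'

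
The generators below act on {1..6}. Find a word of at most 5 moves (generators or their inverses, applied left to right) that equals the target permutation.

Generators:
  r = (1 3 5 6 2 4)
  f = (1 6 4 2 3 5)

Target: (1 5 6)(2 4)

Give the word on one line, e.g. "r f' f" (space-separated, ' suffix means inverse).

  after r': (1 4 2 6 5 3)
  after f': (1 6 3 5 2)
  after r': (1 5 6)(2 4)

r' f' r'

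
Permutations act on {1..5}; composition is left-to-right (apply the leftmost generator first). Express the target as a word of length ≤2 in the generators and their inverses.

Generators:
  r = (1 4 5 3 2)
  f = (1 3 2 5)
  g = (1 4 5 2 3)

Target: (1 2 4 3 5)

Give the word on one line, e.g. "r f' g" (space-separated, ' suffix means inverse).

g' g'

  after g': (1 3 2 5 4)
  after g': (1 2 4 3 5)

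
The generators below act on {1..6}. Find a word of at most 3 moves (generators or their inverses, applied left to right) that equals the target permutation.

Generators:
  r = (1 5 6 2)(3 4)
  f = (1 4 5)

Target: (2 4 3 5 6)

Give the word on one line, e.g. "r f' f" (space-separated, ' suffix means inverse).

r f

  after r: (1 5 6 2)(3 4)
  after f: (2 4 3 5 6)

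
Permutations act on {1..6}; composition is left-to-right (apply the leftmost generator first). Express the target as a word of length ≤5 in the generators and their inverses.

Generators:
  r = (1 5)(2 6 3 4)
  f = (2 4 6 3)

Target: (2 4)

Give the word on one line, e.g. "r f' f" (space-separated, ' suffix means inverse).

  after r: (1 5)(2 6 3 4)
  after f: (1 5)(2 3 6)
  after r: (2 4)

r f r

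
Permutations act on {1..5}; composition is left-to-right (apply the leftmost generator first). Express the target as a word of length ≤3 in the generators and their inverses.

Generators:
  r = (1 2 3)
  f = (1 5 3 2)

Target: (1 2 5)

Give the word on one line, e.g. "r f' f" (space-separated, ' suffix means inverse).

  after f': (1 2 3 5)
  after f': (1 3)(2 5)
  after r': (1 2 5)

f' f' r'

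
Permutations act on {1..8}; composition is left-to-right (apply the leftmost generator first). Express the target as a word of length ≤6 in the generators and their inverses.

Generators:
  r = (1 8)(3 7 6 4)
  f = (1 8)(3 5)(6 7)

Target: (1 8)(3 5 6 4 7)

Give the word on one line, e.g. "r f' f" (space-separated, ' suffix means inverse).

  after f: (1 8)(3 5)(6 7)
  after r': (3 5 4 6)
  after f': (1 8)(4 7 6 5)
  after f': (3 5 4 6)
  after r': (1 8)(3 5 6 4 7)

f r' f' f' r'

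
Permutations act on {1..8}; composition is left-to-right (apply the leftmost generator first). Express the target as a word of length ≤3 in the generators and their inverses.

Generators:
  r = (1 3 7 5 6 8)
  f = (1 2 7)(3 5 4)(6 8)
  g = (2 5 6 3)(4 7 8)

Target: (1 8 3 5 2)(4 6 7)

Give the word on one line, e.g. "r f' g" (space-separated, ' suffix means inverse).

g' r'

  after g': (2 3 6 5)(4 8 7)
  after r': (1 8 3 5 2)(4 6 7)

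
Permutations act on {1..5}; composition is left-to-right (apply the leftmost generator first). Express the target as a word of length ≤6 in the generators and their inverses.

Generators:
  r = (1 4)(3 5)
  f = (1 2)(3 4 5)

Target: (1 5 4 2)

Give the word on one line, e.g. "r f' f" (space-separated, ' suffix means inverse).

  after r': (1 4)(3 5)
  after f: (1 5 4 2)
  after r: (1 3 5)(2 4)
  after r: (1 5 4 2)

r' f r r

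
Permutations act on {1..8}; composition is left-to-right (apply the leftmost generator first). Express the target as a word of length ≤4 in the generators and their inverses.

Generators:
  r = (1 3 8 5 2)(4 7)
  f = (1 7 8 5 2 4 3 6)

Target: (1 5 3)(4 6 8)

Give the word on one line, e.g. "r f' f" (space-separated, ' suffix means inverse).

  after f: (1 7 8 5 2 4 3 6)
  after r': (1 4)(2 7 3 6)
  after f': (1 2)(4 6 5 8 7)
  after r': (1 5 3)(4 6 8)

f r' f' r'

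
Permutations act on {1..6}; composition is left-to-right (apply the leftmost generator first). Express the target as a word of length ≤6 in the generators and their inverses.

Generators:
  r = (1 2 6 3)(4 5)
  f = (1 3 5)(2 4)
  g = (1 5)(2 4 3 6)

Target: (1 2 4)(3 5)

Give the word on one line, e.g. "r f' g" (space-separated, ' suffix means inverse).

g' f' r' g

  after g': (1 5)(2 6 3 4)
  after f': (1 3 2 6)
  after r': (1 6 3)(4 5)
  after g: (1 2 4)(3 5)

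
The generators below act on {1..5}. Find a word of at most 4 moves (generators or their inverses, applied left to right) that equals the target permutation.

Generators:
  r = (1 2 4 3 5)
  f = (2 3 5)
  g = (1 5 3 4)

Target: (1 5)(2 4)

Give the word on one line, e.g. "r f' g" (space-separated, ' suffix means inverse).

  after r: (1 2 4 3 5)
  after f': (1 5)(2 4)

r f'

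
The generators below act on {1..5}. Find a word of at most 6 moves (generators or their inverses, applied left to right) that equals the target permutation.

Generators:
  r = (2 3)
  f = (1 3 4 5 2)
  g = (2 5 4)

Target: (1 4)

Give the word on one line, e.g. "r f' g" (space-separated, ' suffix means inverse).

f' g r f g'

  after f': (1 2 5 4 3)
  after g: (1 5 2 4 3)
  after r: (1 5 3)(2 4)
  after f: (1 2 5 4)
  after g': (1 4)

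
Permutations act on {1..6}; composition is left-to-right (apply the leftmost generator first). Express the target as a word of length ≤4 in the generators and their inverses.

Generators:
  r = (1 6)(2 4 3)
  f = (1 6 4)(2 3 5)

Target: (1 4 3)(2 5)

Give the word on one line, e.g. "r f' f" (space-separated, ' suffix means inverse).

r' f

  after r': (1 6)(2 3 4)
  after f: (1 4 3)(2 5)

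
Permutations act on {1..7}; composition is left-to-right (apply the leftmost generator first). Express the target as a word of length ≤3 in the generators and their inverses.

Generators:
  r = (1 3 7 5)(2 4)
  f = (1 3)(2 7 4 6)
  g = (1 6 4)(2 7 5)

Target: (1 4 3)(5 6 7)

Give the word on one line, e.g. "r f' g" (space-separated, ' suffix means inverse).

g f'

  after g: (1 6 4)(2 7 5)
  after f': (1 4 3)(5 6 7)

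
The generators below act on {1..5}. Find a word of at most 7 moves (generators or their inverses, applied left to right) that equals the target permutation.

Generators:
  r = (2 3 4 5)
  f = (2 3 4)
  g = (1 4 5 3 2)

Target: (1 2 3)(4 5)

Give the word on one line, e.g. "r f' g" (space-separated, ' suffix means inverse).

  after g: (1 4 5 3 2)
  after f': (1 3 4 5 2)
  after r: (1 4 2)(3 5)
  after g': (3 4)
  after g': (1 2 3)(4 5)

g f' r g' g'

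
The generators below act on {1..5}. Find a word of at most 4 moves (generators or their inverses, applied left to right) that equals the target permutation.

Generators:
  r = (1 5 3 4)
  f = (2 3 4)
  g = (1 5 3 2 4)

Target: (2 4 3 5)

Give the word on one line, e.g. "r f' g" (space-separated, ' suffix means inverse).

  after r: (1 5 3 4)
  after g: (1 3)(2 4 5)
  after f: (1 4 5 3)
  after g: (2 4 3 5)

r g f g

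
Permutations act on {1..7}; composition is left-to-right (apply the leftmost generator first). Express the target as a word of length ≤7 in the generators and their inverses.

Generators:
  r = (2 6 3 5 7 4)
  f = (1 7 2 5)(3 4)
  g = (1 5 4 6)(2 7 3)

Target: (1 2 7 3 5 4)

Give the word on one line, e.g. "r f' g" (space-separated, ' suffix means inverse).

r f' g' f g'

  after r: (2 6 3 5 7 4)
  after f': (1 5)(2 6 4 7 3)
  after g': (2 4)(5 6)
  after f: (1 7 2 3 4 5 6)
  after g': (1 2 7 3 5 4)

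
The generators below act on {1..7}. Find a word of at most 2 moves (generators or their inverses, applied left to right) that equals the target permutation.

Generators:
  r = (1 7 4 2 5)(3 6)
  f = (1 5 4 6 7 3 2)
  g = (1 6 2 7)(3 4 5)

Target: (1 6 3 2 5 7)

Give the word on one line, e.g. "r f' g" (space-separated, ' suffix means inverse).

  after f': (1 2 3 7 6 4 5)
  after g': (1 6 3 2 5 7)

f' g'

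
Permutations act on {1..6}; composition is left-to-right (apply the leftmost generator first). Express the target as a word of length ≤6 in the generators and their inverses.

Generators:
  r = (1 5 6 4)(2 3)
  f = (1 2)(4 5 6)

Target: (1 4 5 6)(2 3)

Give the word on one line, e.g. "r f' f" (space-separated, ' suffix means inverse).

  after f': (1 2)(4 6 5)
  after f': (4 5 6)
  after r: (1 5 4 6)(2 3)
  after f: (1 6 2 3)
  after f: (1 4 5 6)(2 3)

f' f' r f f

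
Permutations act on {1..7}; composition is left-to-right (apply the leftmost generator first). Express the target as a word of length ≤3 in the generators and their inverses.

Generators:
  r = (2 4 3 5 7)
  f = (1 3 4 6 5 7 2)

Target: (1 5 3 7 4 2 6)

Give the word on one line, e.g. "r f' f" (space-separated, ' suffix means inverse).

  after f': (1 2 7 5 6 4 3)
  after f': (1 7 6 3 2 5 4)
  after f': (1 5 3 7 4 2 6)

f' f' f'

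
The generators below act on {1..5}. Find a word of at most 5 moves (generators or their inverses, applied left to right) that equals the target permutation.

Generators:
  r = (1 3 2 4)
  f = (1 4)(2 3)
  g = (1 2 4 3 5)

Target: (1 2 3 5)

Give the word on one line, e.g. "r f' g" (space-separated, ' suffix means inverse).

  after g: (1 2 4 3 5)
  after r': (1 3 5 4)
  after f': (1 2 3 5)

g r' f'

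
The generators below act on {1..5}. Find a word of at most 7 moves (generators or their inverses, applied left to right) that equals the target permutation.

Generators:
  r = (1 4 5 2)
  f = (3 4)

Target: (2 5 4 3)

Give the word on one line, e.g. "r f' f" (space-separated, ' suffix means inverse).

  after r: (1 4 5 2)
  after f: (1 3 4 5 2)
  after r': (1 3)
  after f: (1 4 3)
  after r': (2 5 4 3)

r f r' f r'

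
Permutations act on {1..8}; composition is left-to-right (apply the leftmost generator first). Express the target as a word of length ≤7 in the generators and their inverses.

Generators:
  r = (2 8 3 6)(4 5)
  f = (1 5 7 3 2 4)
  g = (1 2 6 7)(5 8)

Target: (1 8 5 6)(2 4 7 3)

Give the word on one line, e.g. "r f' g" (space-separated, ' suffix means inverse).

r g' f' g f

  after r: (2 8 3 6)(4 5)
  after g': (1 7 6)(2 5 4 8 3)
  after f': (1 5 2)(4 8 7 6)
  after g: (1 8)(4 5 6)
  after f: (1 8 5 6)(2 4 7 3)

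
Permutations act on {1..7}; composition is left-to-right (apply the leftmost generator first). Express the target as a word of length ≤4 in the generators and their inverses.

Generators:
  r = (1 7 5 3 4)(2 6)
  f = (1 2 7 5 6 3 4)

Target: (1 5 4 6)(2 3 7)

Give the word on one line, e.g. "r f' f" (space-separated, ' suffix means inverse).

f f r

  after f: (1 2 7 5 6 3 4)
  after f: (1 7 6 4 2 5 3)
  after r: (1 5 4 6)(2 3 7)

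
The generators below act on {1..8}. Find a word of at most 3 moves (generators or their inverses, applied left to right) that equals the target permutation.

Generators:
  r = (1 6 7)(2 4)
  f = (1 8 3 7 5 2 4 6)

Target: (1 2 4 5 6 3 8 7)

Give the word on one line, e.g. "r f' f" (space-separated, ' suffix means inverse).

r f' r'

  after r: (1 6 7)(2 4)
  after f': (1 4 5 7 6 3 8)
  after r': (1 2 4 5 6 3 8 7)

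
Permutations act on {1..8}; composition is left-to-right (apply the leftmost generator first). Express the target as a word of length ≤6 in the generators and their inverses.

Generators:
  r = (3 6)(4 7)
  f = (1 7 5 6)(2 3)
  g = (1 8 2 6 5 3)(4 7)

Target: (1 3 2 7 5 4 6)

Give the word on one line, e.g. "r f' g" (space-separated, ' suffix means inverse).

  after f': (1 6 5 7)(2 3)
  after r: (1 3 2 6 5 4 7)
  after f': (1 2 5 4)(6 7)
  after f': (1 3 2 7 5 4 6)

f' r f' f'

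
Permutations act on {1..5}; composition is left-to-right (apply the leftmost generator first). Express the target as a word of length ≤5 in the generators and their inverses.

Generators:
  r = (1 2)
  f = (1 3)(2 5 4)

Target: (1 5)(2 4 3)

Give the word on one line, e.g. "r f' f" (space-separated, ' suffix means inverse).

f' f' r f r'

  after f': (1 3)(2 4 5)
  after f': (2 5 4)
  after r: (1 2 5 4)
  after f: (1 5 2 4 3)
  after r': (1 5)(2 4 3)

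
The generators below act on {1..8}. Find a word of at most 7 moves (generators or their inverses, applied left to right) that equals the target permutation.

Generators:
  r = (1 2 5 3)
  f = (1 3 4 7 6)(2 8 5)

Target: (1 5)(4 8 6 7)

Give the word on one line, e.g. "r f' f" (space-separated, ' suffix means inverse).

f' r' f r f'

  after f': (1 6 7 4 3)(2 5 8)
  after r': (1 6 7 4 5 8)
  after f: (2 8 3 4)
  after r: (1 2 8)(3 4 5)
  after f': (1 5)(4 8 6 7)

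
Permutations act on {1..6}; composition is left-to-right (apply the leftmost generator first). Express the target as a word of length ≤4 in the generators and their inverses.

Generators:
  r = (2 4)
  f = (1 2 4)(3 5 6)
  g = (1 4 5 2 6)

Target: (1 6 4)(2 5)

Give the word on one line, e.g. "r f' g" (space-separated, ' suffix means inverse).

  after g': (1 6 2 5 4)
  after r: (1 6 4)(2 5)

g' r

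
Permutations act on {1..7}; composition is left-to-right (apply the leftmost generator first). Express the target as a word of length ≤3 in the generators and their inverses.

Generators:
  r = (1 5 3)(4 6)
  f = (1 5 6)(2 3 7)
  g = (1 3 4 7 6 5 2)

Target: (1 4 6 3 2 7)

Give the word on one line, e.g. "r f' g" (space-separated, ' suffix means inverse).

  after f: (1 5 6)(2 3 7)
  after f: (1 6 5)(2 7 3)
  after r: (1 4 6 3 2 7)

f f r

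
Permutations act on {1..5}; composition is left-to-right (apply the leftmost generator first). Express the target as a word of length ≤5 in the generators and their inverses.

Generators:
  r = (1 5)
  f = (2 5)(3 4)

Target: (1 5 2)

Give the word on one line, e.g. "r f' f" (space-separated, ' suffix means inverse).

  after r: (1 5)
  after f': (1 2 5)(3 4)
  after r: (1 2)(3 4)
  after f': (1 5 2)

r f' r f'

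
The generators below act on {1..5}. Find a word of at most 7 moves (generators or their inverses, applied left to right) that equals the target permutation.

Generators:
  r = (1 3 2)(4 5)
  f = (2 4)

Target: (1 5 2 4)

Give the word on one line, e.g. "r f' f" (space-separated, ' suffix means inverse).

  after r: (1 3 2)(4 5)
  after r: (1 2 3)
  after f: (1 4 2 3)
  after r: (1 5 4)
  after f': (1 5 2 4)

r r f r f'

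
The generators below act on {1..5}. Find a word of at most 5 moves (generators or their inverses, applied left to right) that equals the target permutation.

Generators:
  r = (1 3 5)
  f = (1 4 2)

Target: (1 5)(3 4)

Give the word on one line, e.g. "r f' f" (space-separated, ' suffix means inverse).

r f' r f' f'

  after r: (1 3 5)
  after f': (1 3 5 2 4)
  after r: (1 5 2 4 3)
  after f': (1 5 4 3 2)
  after f': (1 5)(3 4)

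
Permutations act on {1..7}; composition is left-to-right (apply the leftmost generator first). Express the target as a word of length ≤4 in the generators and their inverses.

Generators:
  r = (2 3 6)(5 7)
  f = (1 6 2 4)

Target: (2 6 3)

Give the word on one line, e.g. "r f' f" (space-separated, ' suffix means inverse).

  after r: (2 3 6)(5 7)
  after r: (2 6 3)

r r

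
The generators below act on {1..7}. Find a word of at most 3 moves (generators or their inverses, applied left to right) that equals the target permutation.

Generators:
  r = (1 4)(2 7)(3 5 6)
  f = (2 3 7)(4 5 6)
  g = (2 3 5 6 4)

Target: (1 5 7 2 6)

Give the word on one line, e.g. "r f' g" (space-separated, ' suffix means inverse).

f r f

  after f: (2 3 7)(4 5 6)
  after r: (1 4 6)(2 5 3)
  after f: (1 5 7 2 6)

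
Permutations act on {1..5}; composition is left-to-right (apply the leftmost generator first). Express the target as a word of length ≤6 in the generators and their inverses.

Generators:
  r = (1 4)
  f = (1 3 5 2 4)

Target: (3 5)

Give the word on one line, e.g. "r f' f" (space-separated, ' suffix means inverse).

f' f' r f f

  after f': (1 4 2 5 3)
  after f': (1 2 3 4 5)
  after r: (1 2 3)(4 5)
  after f: (1 4 2 5)
  after f: (3 5)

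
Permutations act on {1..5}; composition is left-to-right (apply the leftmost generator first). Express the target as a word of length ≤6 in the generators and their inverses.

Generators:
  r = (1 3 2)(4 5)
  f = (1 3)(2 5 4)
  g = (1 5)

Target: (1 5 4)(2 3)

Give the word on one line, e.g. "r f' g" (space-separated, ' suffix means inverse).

  after r': (1 2 3)(4 5)
  after f': (1 4 2)
  after r: (1 5 4)(2 3)
  after g: (2 3)(4 5)
  after g: (1 5 4)(2 3)

r' f' r g g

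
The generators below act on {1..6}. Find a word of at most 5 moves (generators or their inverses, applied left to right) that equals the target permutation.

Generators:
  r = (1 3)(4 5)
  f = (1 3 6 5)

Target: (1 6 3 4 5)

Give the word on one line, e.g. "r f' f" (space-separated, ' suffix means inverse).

r f' r f

  after r: (1 3)(4 5)
  after f': (3 5 4 6)
  after r: (1 3 4 6)
  after f: (1 6 3 4 5)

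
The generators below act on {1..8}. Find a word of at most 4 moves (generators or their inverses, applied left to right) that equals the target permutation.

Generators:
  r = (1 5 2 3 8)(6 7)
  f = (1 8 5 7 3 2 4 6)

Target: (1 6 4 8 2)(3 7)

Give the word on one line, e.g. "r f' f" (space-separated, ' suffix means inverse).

  after f': (1 6 4 2 3 7 5 8)
  after r: (1 7 2 8 5)(3 6 4)
  after r: (1 6 4 8 2)(3 7)

f' r r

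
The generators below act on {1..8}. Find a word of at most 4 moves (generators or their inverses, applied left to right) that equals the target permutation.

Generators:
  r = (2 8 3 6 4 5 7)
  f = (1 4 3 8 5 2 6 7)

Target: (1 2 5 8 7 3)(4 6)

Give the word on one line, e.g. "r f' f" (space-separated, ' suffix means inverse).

  after r: (2 8 3 6 4 5 7)
  after f': (1 7 5 6)(2 3)(4 8)
  after r': (1 5 3 7 4 2 8 6)
  after f: (1 2 5 8 7 3)(4 6)

r f' r' f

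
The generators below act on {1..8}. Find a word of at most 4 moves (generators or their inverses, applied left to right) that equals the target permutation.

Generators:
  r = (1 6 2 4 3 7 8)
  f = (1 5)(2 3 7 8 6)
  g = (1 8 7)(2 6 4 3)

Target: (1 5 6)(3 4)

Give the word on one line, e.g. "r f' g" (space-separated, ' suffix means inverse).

f' r

  after f': (1 5)(2 6 8 7 3)
  after r: (1 5 6)(3 4)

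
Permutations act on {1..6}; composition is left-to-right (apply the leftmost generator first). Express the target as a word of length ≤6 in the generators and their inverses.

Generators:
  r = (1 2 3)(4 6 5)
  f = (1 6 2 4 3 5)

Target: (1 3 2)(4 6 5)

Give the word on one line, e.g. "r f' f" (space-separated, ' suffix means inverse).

  after r: (1 2 3)(4 6 5)
  after f': (1 6 3 5 2 4)
  after f': (4 5 6)
  after r: (1 2 3)
  after r: (1 3 2)(4 6 5)

r f' f' r r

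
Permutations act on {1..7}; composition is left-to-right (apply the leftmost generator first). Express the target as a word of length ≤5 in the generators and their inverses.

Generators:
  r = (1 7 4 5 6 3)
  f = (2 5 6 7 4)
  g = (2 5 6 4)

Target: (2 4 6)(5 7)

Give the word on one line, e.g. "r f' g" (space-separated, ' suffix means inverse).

  after f: (2 5 6 7 4)
  after f: (2 6 4 5 7)
  after g: (2 4 6)(5 7)

f f g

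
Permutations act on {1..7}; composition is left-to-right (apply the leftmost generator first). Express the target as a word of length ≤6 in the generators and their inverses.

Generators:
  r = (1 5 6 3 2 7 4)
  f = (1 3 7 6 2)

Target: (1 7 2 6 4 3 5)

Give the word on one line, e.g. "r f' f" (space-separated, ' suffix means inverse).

r r f r' f

  after r: (1 5 6 3 2 7 4)
  after r: (1 6 2 4 5 3 7)
  after f: (1 2 4 5 7 3 6)
  after r': (1 3 5 2 7 6 4)
  after f: (1 7 2 6 4 3 5)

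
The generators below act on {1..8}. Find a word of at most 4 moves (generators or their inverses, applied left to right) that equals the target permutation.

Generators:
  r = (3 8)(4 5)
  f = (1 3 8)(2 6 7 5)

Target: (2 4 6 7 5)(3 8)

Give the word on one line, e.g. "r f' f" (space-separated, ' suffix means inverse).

  after f': (1 8 3)(2 5 7 6)
  after r: (1 3)(2 4 5 7 6)
  after f: (1 8)(2 4)
  after f: (2 4 6 7 5)(3 8)

f' r f f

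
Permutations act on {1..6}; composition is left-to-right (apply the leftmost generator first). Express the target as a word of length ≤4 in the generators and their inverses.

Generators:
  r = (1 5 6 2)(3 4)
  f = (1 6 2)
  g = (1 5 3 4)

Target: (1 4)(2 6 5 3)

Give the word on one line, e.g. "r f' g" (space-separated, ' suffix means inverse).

  after g: (1 5 3 4)
  after g: (1 3)(4 5)
  after r': (1 4)(2 6 5 3)

g g r'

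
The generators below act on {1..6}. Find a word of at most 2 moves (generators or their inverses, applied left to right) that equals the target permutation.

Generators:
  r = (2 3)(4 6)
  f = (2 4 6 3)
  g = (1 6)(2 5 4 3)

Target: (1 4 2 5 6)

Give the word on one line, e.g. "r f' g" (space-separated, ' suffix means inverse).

g r'

  after g: (1 6)(2 5 4 3)
  after r': (1 4 2 5 6)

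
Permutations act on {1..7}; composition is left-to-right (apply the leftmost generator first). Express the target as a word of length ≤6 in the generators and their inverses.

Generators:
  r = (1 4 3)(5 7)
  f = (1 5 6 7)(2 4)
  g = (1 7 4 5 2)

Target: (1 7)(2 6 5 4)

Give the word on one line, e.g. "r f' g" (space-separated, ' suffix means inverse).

  after g: (1 7 4 5 2)
  after f: (2 5 4 6 7)
  after f: (1 5 2 6)(4 7)
  after g': (1 4)(2 6)
  after g': (1 7)(2 6 5 4)

g f f g' g'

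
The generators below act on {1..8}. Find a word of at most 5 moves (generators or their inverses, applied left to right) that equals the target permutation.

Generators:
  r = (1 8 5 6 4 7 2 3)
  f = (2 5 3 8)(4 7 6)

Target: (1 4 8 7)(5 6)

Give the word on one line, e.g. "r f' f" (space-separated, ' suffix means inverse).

  after r: (1 8 5 6 4 7 2 3)
  after r: (1 5 4 2)(3 8 6 7)
  after r: (1 6 2 8 4 3 5 7)
  after f: (1 4 8 7)(5 6)

r r r f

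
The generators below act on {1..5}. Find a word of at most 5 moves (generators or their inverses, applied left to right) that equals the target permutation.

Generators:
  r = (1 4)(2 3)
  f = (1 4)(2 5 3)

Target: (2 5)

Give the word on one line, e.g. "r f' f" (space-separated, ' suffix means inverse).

f f r f

  after f: (1 4)(2 5 3)
  after f: (2 3 5)
  after r: (1 4)(3 5)
  after f: (2 5)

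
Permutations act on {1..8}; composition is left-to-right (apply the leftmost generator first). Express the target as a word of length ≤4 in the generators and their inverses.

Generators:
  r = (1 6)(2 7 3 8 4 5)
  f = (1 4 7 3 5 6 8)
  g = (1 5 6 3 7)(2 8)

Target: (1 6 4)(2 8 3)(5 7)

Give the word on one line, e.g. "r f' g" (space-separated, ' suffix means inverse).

f f f g'

  after f: (1 4 7 3 5 6 8)
  after f: (1 7 5 8 4 3 6)
  after f: (1 3 8 7 6 4 5)
  after g': (1 6 4)(2 8 3)(5 7)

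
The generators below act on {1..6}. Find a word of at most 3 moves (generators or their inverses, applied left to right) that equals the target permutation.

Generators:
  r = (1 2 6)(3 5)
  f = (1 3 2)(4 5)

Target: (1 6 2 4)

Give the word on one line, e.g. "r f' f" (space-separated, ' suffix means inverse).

  after f': (1 2 3)(4 5)
  after r: (1 6)(2 5 4 3)
  after f': (1 6 2 4)

f' r f'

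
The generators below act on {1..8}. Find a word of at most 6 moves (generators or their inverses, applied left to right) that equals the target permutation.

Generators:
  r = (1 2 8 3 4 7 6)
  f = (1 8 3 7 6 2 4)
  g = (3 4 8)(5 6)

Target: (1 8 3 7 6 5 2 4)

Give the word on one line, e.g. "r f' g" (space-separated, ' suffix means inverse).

g' g' g' f

  after g': (3 8 4)(5 6)
  after g': (3 4 8)
  after g': (5 6)
  after f: (1 8 3 7 6 5 2 4)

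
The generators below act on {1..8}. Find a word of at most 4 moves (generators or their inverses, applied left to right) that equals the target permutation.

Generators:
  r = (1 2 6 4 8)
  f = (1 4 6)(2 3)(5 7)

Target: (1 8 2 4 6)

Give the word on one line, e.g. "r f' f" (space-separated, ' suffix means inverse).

f f r r

  after f: (1 4 6)(2 3)(5 7)
  after f: (1 6 4)
  after r: (1 4 2 6 8)
  after r: (1 8 2 4 6)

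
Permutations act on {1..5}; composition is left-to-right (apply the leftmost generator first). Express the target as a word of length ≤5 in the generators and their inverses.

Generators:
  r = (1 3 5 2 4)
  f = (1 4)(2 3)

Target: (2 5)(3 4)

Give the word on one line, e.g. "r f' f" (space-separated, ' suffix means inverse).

r' r' f' r'

  after r': (1 4 2 5 3)
  after r': (1 2 3 4 5)
  after f': (1 3)(4 5)
  after r': (2 5)(3 4)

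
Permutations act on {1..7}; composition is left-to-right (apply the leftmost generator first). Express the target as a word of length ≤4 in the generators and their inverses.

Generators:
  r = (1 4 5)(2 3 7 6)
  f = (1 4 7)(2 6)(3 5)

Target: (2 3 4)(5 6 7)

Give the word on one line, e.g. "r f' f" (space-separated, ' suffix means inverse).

  after f: (1 4 7)(2 6)(3 5)
  after r: (1 5 7 4 6 3)
  after r: (2 3 4)(5 6 7)

f r r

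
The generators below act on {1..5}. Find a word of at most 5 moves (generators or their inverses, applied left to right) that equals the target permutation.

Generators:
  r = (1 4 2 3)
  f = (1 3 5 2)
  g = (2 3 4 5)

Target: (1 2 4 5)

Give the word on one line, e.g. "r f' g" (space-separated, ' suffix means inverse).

g' r f r' f'

  after g': (2 5 4 3)
  after r: (1 4)(2 5)
  after f: (1 4 3 5)
  after r': (2 4)(3 5)
  after f': (1 2 4 5)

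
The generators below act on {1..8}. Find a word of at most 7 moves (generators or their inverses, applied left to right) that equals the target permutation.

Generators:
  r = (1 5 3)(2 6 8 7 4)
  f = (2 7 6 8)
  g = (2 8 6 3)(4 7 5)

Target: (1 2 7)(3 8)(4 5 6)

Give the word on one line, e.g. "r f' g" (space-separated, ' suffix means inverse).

  after g: (2 8 6 3)(4 7 5)
  after r: (1 5 2 7 3 6)
  after r: (1 3 8 7)(2 4)(5 6)
  after f: (1 3 2 4 7)(5 8 6)
  after g: (1 2 7)(3 8)(4 5 6)

g r r f g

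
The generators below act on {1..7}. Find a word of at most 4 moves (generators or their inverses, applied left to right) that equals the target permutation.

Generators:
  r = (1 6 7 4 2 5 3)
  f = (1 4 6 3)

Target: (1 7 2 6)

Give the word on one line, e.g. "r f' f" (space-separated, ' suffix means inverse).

  after r': (1 3 5 2 4 7 6)
  after f': (1 6 3 5 2)(4 7)
  after r: (1 7 2 6)

r' f' r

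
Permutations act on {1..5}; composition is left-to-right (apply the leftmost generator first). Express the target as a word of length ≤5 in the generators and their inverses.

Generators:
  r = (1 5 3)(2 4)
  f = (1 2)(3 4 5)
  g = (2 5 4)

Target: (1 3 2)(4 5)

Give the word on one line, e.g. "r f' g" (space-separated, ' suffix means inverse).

g r' g'

  after g: (2 5 4)
  after r': (1 3 5 2)
  after g': (1 3 2)(4 5)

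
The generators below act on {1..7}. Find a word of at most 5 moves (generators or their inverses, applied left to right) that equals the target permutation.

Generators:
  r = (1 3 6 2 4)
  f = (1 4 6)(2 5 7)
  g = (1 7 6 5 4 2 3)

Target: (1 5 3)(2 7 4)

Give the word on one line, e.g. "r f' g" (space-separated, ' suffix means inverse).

  after r': (1 4 2 6 3)
  after g': (1 5 6 2 7)
  after r': (1 5 3)(2 7 4)

r' g' r'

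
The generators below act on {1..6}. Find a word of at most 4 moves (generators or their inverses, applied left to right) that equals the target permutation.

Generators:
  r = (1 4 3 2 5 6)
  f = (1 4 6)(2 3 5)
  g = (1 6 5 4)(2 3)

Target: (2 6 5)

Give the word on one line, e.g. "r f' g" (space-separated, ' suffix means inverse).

f' g'

  after f': (1 6 4)(2 5 3)
  after g': (2 6 5)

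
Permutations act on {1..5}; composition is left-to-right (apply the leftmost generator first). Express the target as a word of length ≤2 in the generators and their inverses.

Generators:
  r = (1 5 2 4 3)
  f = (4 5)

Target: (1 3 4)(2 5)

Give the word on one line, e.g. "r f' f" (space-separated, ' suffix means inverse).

  after f: (4 5)
  after r': (1 3 4)(2 5)

f r'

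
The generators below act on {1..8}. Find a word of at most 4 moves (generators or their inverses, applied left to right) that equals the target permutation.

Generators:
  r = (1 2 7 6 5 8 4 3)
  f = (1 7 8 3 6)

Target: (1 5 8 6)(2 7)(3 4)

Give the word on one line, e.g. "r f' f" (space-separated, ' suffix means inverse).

  after f': (1 6 3 8 7)
  after r: (1 5 8 6)(2 7)(3 4)

f' r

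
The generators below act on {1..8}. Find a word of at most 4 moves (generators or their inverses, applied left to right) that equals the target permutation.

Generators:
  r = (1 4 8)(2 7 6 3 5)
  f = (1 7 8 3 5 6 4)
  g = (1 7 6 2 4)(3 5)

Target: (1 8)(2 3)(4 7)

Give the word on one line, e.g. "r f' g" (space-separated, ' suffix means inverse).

  after r': (1 8 4)(2 5 3 6 7)
  after g: (1 8)(2 3)(4 7)

r' g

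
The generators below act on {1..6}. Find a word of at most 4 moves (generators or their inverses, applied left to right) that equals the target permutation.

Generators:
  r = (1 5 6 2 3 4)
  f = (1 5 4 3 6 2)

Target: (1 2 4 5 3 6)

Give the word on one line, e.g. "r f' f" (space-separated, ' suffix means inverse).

f' r' f

  after f': (1 2 6 3 4 5)
  after r': (1 6 2 5 4)
  after f: (1 2 4 5 3 6)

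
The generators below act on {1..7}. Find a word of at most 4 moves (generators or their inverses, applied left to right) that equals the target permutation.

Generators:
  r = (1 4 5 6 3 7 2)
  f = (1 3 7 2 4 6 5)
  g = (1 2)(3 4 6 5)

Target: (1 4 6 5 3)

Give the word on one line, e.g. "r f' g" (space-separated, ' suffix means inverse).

  after g: (1 2)(3 4 6 5)
  after g: (3 6)(4 5)
  after r': (1 2 7 3 5)
  after f: (1 4 6 5 3)

g g r' f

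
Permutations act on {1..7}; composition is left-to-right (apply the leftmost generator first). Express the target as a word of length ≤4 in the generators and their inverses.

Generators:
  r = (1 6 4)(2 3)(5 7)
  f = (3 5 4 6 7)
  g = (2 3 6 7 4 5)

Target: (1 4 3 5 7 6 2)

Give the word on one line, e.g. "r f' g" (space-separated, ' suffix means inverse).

g f' g' r'

  after g: (2 3 6 7 4 5)
  after f': (2 7 5)(3 4)
  after g': (2 6 3 7 4)
  after r': (1 4 3 5 7 6 2)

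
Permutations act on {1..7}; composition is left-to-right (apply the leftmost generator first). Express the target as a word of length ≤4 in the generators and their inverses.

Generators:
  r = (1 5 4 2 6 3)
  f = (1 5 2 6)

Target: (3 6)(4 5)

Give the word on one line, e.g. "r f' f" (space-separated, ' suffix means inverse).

f r'

  after f: (1 5 2 6)
  after r': (3 6)(4 5)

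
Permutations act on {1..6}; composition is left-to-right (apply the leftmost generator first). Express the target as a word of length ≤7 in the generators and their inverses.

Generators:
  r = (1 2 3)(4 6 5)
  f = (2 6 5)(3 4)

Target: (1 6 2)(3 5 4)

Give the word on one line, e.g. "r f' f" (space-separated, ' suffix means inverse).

  after r: (1 2 3)(4 6 5)
  after f': (1 5 3)(2 4)
  after r': (1 6 4)(2 5)
  after f: (1 5 6 3 4)
  after r': (1 6 2)(3 5 4)

r f' r' f r'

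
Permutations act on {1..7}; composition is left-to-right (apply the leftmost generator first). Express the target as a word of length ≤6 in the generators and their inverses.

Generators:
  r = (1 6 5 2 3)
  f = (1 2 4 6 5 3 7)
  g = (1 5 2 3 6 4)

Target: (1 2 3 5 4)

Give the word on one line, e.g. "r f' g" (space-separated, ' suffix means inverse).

  after g: (1 5 2 3 6 4)
  after r: (1 2)(3 5)(4 6)
  after r: (1 3 2 6 4 5)
  after g': (1 2 3 5 4)

g r r g'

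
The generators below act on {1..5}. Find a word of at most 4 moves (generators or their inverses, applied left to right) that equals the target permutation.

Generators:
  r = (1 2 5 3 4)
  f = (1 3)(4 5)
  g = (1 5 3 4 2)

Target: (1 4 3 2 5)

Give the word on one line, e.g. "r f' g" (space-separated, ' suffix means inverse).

r' g' r

  after r': (1 4 3 5 2)
  after g': (1 3)(4 5)
  after r: (1 4 3 2 5)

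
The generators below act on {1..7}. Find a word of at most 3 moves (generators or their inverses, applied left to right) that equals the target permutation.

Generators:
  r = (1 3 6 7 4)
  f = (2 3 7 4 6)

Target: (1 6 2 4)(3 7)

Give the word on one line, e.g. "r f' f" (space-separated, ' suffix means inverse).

r f' f'

  after r: (1 3 6 7 4)
  after f': (1 2 6 3 4)
  after f': (1 6 2 4)(3 7)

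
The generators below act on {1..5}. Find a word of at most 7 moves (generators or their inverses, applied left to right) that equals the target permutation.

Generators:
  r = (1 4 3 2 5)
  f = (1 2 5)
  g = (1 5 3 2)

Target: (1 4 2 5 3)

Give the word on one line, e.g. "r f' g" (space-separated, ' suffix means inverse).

g r r g f

  after g: (1 5 3 2)
  after r: (2 4 3 5)
  after r: (1 4 2 3)
  after g: (1 4)(3 5)
  after f: (1 4 2 5 3)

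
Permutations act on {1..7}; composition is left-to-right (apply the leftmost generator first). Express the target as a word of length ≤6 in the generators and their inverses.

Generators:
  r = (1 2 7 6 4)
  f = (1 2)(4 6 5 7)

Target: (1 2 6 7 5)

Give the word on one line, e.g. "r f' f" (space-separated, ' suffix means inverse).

f r' f' f' f'

  after f: (1 2)(4 6 5 7)
  after r': (2 4 7 6 5)
  after f': (1 2 7 4 5)
  after f': (2 5)(4 6)
  after f': (1 2 6 7 5)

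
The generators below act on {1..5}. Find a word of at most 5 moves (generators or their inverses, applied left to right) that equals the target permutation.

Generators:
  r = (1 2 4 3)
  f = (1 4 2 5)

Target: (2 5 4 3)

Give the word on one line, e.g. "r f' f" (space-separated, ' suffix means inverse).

  after r: (1 2 4 3)
  after f: (1 5)(3 4)
  after f: (2 5 4 3)

r f f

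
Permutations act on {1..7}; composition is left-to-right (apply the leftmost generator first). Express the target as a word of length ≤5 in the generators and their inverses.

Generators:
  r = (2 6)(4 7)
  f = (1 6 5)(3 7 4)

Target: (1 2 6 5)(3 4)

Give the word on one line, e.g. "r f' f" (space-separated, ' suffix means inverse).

f' f' r' r' r'

  after f': (1 5 6)(3 4 7)
  after f': (1 6 5)(3 7 4)
  after r': (1 2 6 5)(3 4)
  after r': (1 6 5)(3 7 4)
  after r': (1 2 6 5)(3 4)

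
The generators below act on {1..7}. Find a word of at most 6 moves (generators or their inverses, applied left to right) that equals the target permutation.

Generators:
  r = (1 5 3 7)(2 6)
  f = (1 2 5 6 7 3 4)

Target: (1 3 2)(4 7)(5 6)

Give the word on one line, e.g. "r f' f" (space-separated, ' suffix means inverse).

  after f': (1 4 3 7 6 5 2)
  after r': (1 4 5 6)(2 7)
  after f': (1 3 7)(2 6 4)
  after f': (1 7 4)(2 5)(3 6)
  after r': (1 3 2)(4 7)(5 6)

f' r' f' f' r'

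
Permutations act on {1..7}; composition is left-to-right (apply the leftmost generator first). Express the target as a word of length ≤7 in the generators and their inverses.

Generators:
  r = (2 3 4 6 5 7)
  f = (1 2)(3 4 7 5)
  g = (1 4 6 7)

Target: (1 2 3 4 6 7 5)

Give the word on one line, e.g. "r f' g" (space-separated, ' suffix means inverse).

  after f': (1 2)(3 5 7 4)
  after r: (1 3 7 6 5 2)
  after g: (1 3)(2 4 6 5)
  after r': (1 2 3)(5 7)
  after g: (1 2 3 4 6 7 5)

f' r g r' g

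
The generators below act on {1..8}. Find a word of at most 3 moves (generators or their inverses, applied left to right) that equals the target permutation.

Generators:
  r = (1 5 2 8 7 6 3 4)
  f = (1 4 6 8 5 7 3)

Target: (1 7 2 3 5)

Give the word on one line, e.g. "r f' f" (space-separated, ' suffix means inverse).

r' r' f'

  after r': (1 4 3 6 7 8 2 5)
  after r': (1 3 7 2)(4 6 8 5)
  after f': (1 7 2 3 5)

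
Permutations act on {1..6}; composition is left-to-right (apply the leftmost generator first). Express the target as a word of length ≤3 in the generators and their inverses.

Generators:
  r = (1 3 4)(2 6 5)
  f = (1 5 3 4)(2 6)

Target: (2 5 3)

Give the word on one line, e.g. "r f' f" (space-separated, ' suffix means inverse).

  after f': (1 4 3 5)(2 6)
  after r: (2 5 3)

f' r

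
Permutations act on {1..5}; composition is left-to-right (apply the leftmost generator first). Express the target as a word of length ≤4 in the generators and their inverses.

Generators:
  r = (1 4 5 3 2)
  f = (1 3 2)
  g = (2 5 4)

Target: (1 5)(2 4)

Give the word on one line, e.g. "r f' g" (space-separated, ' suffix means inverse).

  after r: (1 4 5 3 2)
  after f': (1 4 5)
  after g': (1 5)(2 4)

r f' g'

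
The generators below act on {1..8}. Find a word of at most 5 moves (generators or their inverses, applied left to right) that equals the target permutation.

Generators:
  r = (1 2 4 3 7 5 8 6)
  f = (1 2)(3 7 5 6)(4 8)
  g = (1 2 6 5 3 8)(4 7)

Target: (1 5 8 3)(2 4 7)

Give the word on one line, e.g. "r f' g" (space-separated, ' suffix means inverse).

  after r: (1 2 4 3 7 5 8 6)
  after g: (1 6 2 7 3 4 8 5)
  after r': (1 8 7 4 5 6)(2 3)
  after r': (1 5 8 3)(2 4 7)

r g r' r'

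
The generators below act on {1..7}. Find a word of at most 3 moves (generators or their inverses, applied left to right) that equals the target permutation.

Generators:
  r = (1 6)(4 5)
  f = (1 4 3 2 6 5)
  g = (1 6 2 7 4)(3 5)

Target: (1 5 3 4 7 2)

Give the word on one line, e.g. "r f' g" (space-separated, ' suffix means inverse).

g' r

  after g': (1 4 7 2 6)(3 5)
  after r: (1 5 3 4 7 2)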